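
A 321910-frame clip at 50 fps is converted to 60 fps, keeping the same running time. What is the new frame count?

386292 frames

Target frames = source frames × (target rate / source rate) = 321910 × (60)/(50) = 321910 × 6/5 = 386292.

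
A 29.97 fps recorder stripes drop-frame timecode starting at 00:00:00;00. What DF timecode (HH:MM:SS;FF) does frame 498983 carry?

Each 10-minute DF block holds 10 × 60 × 30 − 9 × 2 = 17982 frames. 498983 ÷ 17982 → 27 full blocks, remainder 13469.
Within the partial block the first minute is 1800 frames and each further minute 1798, so 7 further minute boundaries passed. Total skipped labels = 18 × 27 + 2 × 7 = 500.
Non-drop label index = 498983 + 500 = 499483; at 30 labels/s that is 04:37:29:13, i.e. DF 04:37:29;13.

04:37:29;13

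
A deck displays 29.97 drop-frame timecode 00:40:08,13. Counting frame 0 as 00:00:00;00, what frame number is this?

As if non-drop at 30 labels/s: (0 × 3600 + 40 × 60 + 8) × 30 + 13 = 72253.
Minute boundaries passed: 40; those not divisible by 10: 40 − 4 = 36; dropped labels = 2 × 36 = 72.
Actual frame index = 72253 − 72 = 72181.

72181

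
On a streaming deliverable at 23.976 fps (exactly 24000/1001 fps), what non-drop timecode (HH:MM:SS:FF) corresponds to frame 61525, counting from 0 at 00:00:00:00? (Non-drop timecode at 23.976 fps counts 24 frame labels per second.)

00:42:43:13

61525 ÷ 24 = 2563 full seconds, remainder 13 frames.
2563 s = 0 h 42 min 43 s.
Timecode: 00:42:43:13.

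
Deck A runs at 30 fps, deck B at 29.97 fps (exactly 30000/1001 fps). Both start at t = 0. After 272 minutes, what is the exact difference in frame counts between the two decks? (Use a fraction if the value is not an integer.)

489600/1001 frames

272 min = 16320 s.
A emits 30 × 16320 = 489600 frames; B emits 30000/1001 × 16320 = 489600000/1001.
Difference = 489600/1001 frames (≈ 489.1109); B is behind A.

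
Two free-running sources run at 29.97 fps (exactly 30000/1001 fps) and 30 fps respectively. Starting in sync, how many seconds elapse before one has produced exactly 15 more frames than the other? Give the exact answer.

The gap grows by |30 − 30000/1001| = 30/1001 frames per second.
Time for a 15-frame gap: 15 ÷ (30/1001) = 500.5 s.

500.5 seconds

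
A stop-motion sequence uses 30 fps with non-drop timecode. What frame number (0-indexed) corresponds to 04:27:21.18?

Total seconds to the label: (4 × 3600 + 27 × 60 + 21) = 16041.
Frame index = 16041 × 30 + 18 = 481248.

481248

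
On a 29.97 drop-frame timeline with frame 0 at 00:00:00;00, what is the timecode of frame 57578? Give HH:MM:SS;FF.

Ten DF minutes hold 17982 frames, so frame 57578 lies in block 3 (frames 53946–71927) with 3632 frames into that block.
The block's first minute is 1800 frames and the rest 1798 each; 3632 frames reaches minute 2, so 3 × 18 + 2 × 2 = 58 labels have been skipped so far.
Adding those back, label number 57578 + 58 = 57636 at 30 labels/s is 1921 s + 6 f = 0 h 32 min 1 s frame 6, i.e. 00:32:01;06.

00:32:01;06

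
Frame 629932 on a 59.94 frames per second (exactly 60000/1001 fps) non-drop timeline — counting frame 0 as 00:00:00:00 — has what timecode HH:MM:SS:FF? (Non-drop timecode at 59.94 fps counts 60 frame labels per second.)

02:54:58:52

629932 ÷ 60 = 10498 full seconds, remainder 52 frames.
10498 s = 2 h 54 min 58 s.
Timecode: 02:54:58:52.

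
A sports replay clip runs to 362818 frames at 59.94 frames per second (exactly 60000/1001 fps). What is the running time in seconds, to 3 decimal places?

6053.014 seconds

Running time = 362818 × 1001/60000 = 181590409/30000 s ≈ 6053.014 s.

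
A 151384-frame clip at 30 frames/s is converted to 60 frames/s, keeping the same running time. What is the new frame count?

Target frames = source frames × (target rate / source rate) = 151384 × (60)/(30) = 151384 × 2 = 302768.

302768 frames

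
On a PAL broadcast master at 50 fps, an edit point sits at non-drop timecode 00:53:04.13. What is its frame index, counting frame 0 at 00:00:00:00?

Total seconds to the label: (0 × 3600 + 53 × 60 + 4) = 3184.
Frame index = 3184 × 50 + 13 = 159213.

frame 159213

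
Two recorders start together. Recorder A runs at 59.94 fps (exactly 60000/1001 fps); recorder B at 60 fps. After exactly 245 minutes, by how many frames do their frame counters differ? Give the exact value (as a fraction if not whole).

126000/143 frames

245 min = 14700 s.
A emits 60000/1001 × 14700 = 126000000/143 frames; B emits 60 × 14700 = 882000.
Difference = 126000/143 frames (≈ 881.1189); B is ahead of A.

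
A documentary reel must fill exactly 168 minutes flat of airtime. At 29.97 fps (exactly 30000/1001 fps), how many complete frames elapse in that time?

168 min = 10080 s.
Frames = 10080 × 30000/1001 = 43200000/143 ≈ 302097.9021.
Complete frames: 302097.

302097 frames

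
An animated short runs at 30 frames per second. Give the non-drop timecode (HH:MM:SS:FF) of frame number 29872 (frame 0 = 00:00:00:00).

00:16:35:22

29872 ÷ 30 = 995 full seconds, remainder 22 frames.
995 s = 0 h 16 min 35 s.
Timecode: 00:16:35:22.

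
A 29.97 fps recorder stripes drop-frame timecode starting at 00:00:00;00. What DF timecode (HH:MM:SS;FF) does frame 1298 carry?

Each 10-minute DF block holds 10 × 60 × 30 − 9 × 2 = 17982 frames. 1298 ÷ 17982 → 0 full blocks, remainder 1298.
Within the partial block the first minute is 1800 frames and each further minute 1798, so 0 further minute boundaries passed. Total skipped labels = 18 × 0 + 2 × 0 = 0.
Non-drop label index = 1298 + 0 = 1298; at 30 labels/s that is 00:00:43:08, i.e. DF 00:00:43;08.

00:00:43;08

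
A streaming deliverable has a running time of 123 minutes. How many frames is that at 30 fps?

221400 frames

123 min = 7380 s.
Frames = 7380 × 30 = 221400.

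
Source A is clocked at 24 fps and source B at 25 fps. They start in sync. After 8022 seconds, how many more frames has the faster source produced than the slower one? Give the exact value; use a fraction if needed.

A emits 24 × 8022 = 192528 frames; B emits 25 × 8022 = 200550.
Difference = 8022 frames; B is ahead of A.

8022 frames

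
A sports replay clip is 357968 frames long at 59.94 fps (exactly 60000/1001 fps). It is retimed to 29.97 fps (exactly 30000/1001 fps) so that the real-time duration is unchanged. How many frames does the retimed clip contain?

Target frames = source frames × (target rate / source rate) = 357968 × (30000/1001)/(60000/1001) = 357968 × 1/2 = 178984.

178984 frames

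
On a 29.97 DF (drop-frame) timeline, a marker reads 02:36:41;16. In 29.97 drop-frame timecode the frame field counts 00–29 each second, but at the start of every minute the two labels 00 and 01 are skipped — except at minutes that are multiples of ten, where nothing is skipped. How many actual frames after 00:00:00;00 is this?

As if non-drop at 30 labels/s: (2 × 3600 + 36 × 60 + 41) × 30 + 16 = 282046.
Minute boundaries passed: 156; those not divisible by 10: 156 − 15 = 141; dropped labels = 2 × 141 = 282.
Actual frame index = 282046 − 282 = 281764.

281764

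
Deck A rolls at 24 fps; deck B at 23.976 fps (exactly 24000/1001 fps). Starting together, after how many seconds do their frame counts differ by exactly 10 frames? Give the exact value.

The gap grows by |24000/1001 − 24| = 24/1001 frames per second.
Time for a 10-frame gap: 10 ÷ (24/1001) = 5005/12 s.

5005/12 seconds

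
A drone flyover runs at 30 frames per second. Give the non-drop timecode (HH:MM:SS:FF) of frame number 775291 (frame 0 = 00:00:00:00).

775291 ÷ 30 = 25843 full seconds, remainder 1 frame.
25843 s = 7 h 10 min 43 s.
Timecode: 07:10:43:01.

07:10:43:01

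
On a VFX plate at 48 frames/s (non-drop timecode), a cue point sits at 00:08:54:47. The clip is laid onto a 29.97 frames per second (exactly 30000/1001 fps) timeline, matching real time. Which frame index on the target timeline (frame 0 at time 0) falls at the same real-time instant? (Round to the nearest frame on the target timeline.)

Source frame index: (0×3600 + 8×60 + 54) × 48 + 47 = 25679.
Real time: 25679 / (48) = 25679/48 s.
Target frame: (25679/48) × (30000/1001) = 16049375/1001 ≈ 16033.342 → 16033.

frame 16033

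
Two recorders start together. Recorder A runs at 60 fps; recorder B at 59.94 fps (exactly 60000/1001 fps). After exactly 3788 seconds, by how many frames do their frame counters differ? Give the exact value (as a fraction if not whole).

227280/1001 frames

A emits 60 × 3788 = 227280 frames; B emits 60000/1001 × 3788 = 227280000/1001.
Difference = 227280/1001 frames (≈ 227.0529); B is behind A.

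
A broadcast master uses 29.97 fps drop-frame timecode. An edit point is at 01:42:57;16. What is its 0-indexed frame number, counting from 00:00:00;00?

As if non-drop at 30 labels/s: (1 × 3600 + 42 × 60 + 57) × 30 + 16 = 185326.
Minute boundaries passed: 102; those not divisible by 10: 102 − 10 = 92; dropped labels = 2 × 92 = 184.
Actual frame index = 185326 − 184 = 185142.

185142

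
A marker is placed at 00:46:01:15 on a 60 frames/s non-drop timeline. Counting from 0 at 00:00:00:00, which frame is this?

165675

Total seconds to the label: (0 × 3600 + 46 × 60 + 1) = 2761.
Frame index = 2761 × 60 + 15 = 165675.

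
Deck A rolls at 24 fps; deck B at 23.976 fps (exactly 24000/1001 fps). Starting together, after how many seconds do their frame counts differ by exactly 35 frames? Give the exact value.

The gap grows by |24000/1001 − 24| = 24/1001 frames per second.
Time for a 35-frame gap: 35 ÷ (24/1001) = 35035/24 s.

35035/24 seconds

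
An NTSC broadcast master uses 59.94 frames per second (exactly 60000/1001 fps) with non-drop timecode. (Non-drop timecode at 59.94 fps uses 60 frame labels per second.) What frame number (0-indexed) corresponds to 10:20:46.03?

frame 2234763

Total seconds to the label: (10 × 3600 + 20 × 60 + 46) = 37246.
Frame index = 37246 × 60 + 3 = 2234763.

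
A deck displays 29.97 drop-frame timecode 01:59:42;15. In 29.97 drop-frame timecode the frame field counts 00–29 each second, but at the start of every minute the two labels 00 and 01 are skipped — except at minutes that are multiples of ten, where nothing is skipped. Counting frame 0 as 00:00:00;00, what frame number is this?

215259

Complete 10-minute blocks: 11, each 17982 frames → 197802.
Remaining 9 whole minutes in the current block: 1800 + 8 × 1798 = 16184 frames.
Within the current minute: 42 × 30 + 15 − 2 = 1273 (labels ;00/;01 skipped at this minute). Total = 197802 + 16184 + 1273 = 215259.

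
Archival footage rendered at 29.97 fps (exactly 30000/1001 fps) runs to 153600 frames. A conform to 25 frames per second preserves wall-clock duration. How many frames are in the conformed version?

128128 frames

Target frames = source frames × (target rate / source rate) = 153600 × (25)/(30000/1001) = 153600 × 1001/1200 = 128128.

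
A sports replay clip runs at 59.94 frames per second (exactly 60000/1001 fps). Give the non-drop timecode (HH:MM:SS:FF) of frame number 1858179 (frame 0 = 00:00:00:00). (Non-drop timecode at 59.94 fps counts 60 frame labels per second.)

1858179 ÷ 60 = 30969 full seconds, remainder 39 frames.
30969 s = 8 h 36 min 9 s.
Timecode: 08:36:09:39.

08:36:09:39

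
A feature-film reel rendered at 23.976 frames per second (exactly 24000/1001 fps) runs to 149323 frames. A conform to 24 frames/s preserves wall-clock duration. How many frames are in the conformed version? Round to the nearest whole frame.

149472 frames

Frames at target rate = 149323 × (24) / (24000/1001) = 149472323/1000 ≈ 149472.323.
Nearest whole frame: 149472.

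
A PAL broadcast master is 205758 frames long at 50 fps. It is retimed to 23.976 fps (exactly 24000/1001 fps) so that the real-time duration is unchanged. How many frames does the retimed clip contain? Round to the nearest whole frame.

Frames at target rate = 205758 × (24000/1001) / (50) = 14109120/143 ≈ 98665.175.
Nearest whole frame: 98665.

98665 frames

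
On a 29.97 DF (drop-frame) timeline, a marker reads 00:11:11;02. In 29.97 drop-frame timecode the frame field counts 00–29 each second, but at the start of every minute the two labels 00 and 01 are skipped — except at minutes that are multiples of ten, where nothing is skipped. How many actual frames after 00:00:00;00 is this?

20112

As if non-drop at 30 labels/s: (0 × 3600 + 11 × 60 + 11) × 30 + 2 = 20132.
Minute boundaries passed: 11; those not divisible by 10: 11 − 1 = 10; dropped labels = 2 × 10 = 20.
Actual frame index = 20132 − 20 = 20112.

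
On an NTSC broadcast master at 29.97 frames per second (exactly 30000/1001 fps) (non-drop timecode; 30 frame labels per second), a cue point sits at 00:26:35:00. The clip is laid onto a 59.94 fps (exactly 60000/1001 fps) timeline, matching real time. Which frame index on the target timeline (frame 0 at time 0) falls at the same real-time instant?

frame 95700

Source frame index: (0×3600 + 26×60 + 35) × 30 + 0 = 47850.
Real time: 47850 / (30000/1001) = 319319/200 s.
Target frame: (319319/200) × (60000/1001) = 95700.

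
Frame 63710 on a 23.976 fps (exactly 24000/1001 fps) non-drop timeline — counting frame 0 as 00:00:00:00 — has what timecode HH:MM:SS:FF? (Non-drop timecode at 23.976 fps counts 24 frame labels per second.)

00:44:14:14

63710 ÷ 24 = 2654 full seconds, remainder 14 frames.
2654 s = 0 h 44 min 14 s.
Timecode: 00:44:14:14.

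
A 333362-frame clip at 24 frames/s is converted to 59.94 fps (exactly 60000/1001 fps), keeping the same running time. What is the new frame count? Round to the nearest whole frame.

832572 frames

Frames at target rate = 333362 × (60000/1001) / (24) = 833405000/1001 ≈ 832572.428.
Nearest whole frame: 832572.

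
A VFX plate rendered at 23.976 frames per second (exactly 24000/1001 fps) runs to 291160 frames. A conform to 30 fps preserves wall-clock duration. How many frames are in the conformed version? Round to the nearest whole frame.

Frames at target rate = 291160 × (30) / (24000/1001) = 7286279/20 ≈ 364313.950.
Nearest whole frame: 364314.

364314 frames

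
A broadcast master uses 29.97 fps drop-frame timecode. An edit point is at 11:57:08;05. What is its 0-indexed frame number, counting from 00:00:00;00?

As if non-drop at 30 labels/s: (11 × 3600 + 57 × 60 + 8) × 30 + 5 = 1290845.
Minute boundaries passed: 717; those not divisible by 10: 717 − 71 = 646; dropped labels = 2 × 646 = 1292.
Actual frame index = 1290845 − 1292 = 1289553.

1289553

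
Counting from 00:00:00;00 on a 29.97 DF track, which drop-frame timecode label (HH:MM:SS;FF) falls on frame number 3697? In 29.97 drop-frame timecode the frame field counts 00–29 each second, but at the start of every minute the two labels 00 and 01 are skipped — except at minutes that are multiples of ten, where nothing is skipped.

Each 10-minute DF block holds 10 × 60 × 30 − 9 × 2 = 17982 frames. 3697 ÷ 17982 → 0 full blocks, remainder 3697.
Within the partial block the first minute is 1800 frames and each further minute 1798, so 2 further minute boundaries passed. Total skipped labels = 18 × 0 + 2 × 2 = 4.
Non-drop label index = 3697 + 4 = 3701; at 30 labels/s that is 00:02:03:11, i.e. DF 00:02:03;11.

00:02:03;11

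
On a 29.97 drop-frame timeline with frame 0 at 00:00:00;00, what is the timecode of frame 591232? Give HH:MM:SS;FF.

Each 10-minute DF block holds 10 × 60 × 30 − 9 × 2 = 17982 frames. 591232 ÷ 17982 → 32 full blocks, remainder 15808.
Within the partial block the first minute is 1800 frames and each further minute 1798, so 8 further minute boundaries passed. Total skipped labels = 18 × 32 + 2 × 8 = 592.
Non-drop label index = 591232 + 592 = 591824; at 30 labels/s that is 05:28:47:14, i.e. DF 05:28:47;14.

05:28:47;14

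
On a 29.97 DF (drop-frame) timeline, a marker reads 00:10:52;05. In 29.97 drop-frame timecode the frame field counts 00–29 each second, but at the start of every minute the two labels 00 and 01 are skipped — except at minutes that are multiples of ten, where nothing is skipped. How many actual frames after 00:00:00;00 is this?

Complete 10-minute blocks: 1, each 17982 frames → 17982.
Remaining 0 whole minutes in the current block: 0 frames.
Within the current minute: 52 × 30 + 5 = 1565. Total = 17982 + 0 + 1565 = 19547.

19547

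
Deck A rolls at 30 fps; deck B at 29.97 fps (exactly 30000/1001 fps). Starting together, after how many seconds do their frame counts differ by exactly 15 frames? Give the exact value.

500.5 seconds

The gap grows by |30000/1001 − 30| = 30/1001 frames per second.
Time for a 15-frame gap: 15 ÷ (30/1001) = 500.5 s.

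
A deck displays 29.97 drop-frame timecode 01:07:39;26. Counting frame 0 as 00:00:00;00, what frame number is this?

Complete 10-minute blocks: 6, each 17982 frames → 107892.
Remaining 7 whole minutes in the current block: 1800 + 6 × 1798 = 12588 frames.
Within the current minute: 39 × 30 + 26 − 2 = 1194 (labels ;00/;01 skipped at this minute). Total = 107892 + 12588 + 1194 = 121674.

121674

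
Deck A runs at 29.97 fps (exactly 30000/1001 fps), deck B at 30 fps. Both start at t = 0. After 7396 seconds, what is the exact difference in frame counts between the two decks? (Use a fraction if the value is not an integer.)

A emits 30000/1001 × 7396 = 221880000/1001 frames; B emits 30 × 7396 = 221880.
Difference = 221880/1001 frames (≈ 221.6583); B is ahead of A.

221880/1001 frames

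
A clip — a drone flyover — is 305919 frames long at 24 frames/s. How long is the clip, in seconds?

12746.625 seconds

Running time = 305919 / (24) = 12746.625 s.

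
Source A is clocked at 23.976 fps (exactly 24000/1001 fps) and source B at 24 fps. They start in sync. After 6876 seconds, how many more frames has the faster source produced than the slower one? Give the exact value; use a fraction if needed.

A emits 24000/1001 × 6876 = 165024000/1001 frames; B emits 24 × 6876 = 165024.
Difference = 165024/1001 frames (≈ 164.8591); B is ahead of A.

165024/1001 frames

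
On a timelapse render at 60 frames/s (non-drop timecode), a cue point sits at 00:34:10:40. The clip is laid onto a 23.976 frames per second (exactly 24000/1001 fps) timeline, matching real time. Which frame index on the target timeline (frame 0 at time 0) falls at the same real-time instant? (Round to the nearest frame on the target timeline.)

frame 49167

Source frame index: (0×3600 + 34×60 + 10) × 60 + 40 = 123040.
Real time: 123040 / (60) = 6152/3 s.
Target frame: (6152/3) × (24000/1001) = 49216000/1001 ≈ 49166.833 → 49167.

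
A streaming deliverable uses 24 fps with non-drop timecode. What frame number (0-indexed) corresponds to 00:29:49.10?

42946

Total seconds to the label: (0 × 3600 + 29 × 60 + 49) = 1789.
Frame index = 1789 × 24 + 10 = 42946.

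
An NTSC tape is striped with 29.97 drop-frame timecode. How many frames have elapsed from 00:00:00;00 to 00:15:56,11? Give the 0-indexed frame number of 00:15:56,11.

Complete 10-minute blocks: 1, each 17982 frames → 17982.
Remaining 5 whole minutes in the current block: 1800 + 4 × 1798 = 8992 frames.
Within the current minute: 56 × 30 + 11 − 2 = 1689 (labels ;00/;01 skipped at this minute). Total = 17982 + 8992 + 1689 = 28663.

28663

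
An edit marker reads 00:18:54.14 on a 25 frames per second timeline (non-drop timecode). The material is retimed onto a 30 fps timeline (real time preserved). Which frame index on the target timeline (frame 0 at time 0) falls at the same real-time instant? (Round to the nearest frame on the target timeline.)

frame 34037

Source frame index: (0×3600 + 18×60 + 54) × 25 + 14 = 28364.
Real time: 28364 / (25) = 28364/25 s.
Target frame: (28364/25) × (30) = 170184/5 ≈ 34036.800 → 34037.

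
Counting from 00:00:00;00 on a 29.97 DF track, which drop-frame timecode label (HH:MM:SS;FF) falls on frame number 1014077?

09:23:56;11

Each 10-minute DF block holds 10 × 60 × 30 − 9 × 2 = 17982 frames. 1014077 ÷ 17982 → 56 full blocks, remainder 7085.
Within the partial block the first minute is 1800 frames and each further minute 1798, so 3 further minute boundaries passed. Total skipped labels = 18 × 56 + 2 × 3 = 1014.
Non-drop label index = 1014077 + 1014 = 1015091; at 30 labels/s that is 09:23:56:11, i.e. DF 09:23:56;11.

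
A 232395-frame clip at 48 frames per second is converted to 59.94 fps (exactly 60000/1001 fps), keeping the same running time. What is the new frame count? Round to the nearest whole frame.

Frames at target rate = 232395 × (60000/1001) / (48) = 290493750/1001 ≈ 290203.546.
Nearest whole frame: 290204.

290204 frames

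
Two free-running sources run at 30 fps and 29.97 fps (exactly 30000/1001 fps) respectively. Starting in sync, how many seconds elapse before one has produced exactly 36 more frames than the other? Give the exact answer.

1201.2 seconds

The gap grows by |30000/1001 − 30| = 30/1001 frames per second.
Time for a 36-frame gap: 36 ÷ (30/1001) = 1201.2 s.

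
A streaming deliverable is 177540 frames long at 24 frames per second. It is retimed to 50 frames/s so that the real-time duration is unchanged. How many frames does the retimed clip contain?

Target frames = source frames × (target rate / source rate) = 177540 × (50)/(24) = 177540 × 25/12 = 369875.

369875 frames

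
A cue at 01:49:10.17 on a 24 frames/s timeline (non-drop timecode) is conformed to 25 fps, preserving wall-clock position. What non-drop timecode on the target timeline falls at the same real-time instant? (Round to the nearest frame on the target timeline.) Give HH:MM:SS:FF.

01:49:10:18

Source frame index: (1×3600 + 49×60 + 10) × 24 + 17 = 157217.
Real time: 157217 / (24) = 157217/24 s.
Target frame: (157217/24) × (25) = 3930425/24 ≈ 163767.708 → 163768.
At 25 labels/s: frame 163768 → 01:49:10:18.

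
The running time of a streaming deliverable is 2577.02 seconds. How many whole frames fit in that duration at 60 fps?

Frames = 2577.02 × 60 = 773106/5 ≈ 154621.2000.
Complete frames: 154621.

154621 frames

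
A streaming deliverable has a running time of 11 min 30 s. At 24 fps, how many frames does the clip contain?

11 min 30 s = 690 s.
Frames = 690 × 24 = 16560.

16560 frames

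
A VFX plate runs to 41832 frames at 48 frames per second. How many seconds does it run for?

871.5 seconds

Running time = 41832 / (48) = 871.5 s.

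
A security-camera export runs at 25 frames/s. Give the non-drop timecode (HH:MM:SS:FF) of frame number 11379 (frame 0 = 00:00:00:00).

11379 ÷ 25 = 455 full seconds, remainder 4 frames.
455 s = 0 h 7 min 35 s.
Timecode: 00:07:35:04.

00:07:35:04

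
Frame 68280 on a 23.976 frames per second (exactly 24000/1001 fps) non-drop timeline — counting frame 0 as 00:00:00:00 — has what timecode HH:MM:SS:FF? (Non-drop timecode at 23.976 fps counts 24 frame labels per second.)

00:47:25:00

68280 ÷ 24 = 2845 full seconds, remainder 0 frames.
2845 s = 0 h 47 min 25 s.
Timecode: 00:47:25:00.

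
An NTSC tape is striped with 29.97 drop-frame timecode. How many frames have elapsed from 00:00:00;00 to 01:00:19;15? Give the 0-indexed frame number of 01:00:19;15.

Complete 10-minute blocks: 6, each 17982 frames → 107892.
Remaining 0 whole minutes in the current block: 0 frames.
Within the current minute: 19 × 30 + 15 = 585. Total = 107892 + 0 + 585 = 108477.

108477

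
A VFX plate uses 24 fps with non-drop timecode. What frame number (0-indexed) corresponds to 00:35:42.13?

51421

Total seconds to the label: (0 × 3600 + 35 × 60 + 42) = 2142.
Frame index = 2142 × 24 + 13 = 51421.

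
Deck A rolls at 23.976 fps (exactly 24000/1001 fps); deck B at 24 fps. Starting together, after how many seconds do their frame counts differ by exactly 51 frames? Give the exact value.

2127.125 seconds

The gap grows by |24 − 24000/1001| = 24/1001 frames per second.
Time for a 51-frame gap: 51 ÷ (24/1001) = 2127.125 s.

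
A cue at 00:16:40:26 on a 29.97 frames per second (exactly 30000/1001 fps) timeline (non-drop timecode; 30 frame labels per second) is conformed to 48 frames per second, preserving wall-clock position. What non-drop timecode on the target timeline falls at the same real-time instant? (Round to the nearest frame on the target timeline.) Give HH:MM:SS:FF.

00:16:41:42

Source frame index: (0×3600 + 16×60 + 40) × 30 + 26 = 30026.
Real time: 30026 / (30000/1001) = 15028013/15000 s.
Target frame: (15028013/15000) × (48) = 30056026/625 ≈ 48089.642 → 48090.
At 48 labels/s: frame 48090 → 00:16:41:42.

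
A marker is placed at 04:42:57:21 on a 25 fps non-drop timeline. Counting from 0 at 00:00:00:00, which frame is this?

424446

Total seconds to the label: (4 × 3600 + 42 × 60 + 57) = 16977.
Frame index = 16977 × 25 + 21 = 424446.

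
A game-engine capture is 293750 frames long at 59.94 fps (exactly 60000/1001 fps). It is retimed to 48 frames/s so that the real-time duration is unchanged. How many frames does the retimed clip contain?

235235 frames

Target frames = source frames × (target rate / source rate) = 293750 × (48)/(60000/1001) = 293750 × 1001/1250 = 235235.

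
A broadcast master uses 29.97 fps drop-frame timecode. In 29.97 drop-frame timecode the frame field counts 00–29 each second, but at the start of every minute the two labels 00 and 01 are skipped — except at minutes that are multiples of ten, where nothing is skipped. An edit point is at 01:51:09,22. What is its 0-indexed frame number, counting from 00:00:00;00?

199892

As if non-drop at 30 labels/s: (1 × 3600 + 51 × 60 + 9) × 30 + 22 = 200092.
Minute boundaries passed: 111; those not divisible by 10: 111 − 11 = 100; dropped labels = 2 × 100 = 200.
Actual frame index = 200092 − 200 = 199892.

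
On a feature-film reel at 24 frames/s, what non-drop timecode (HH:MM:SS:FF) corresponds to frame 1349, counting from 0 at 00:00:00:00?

00:00:56:05

1349 ÷ 24 = 56 full seconds, remainder 5 frames.
56 s = 0 h 0 min 56 s.
Timecode: 00:00:56:05.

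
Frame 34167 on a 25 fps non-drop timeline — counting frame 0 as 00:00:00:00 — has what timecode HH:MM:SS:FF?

00:22:46:17

34167 ÷ 25 = 1366 full seconds, remainder 17 frames.
1366 s = 0 h 22 min 46 s.
Timecode: 00:22:46:17.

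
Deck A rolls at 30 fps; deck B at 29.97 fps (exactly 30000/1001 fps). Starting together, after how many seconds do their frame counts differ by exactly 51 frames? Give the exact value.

1701.7 seconds

The gap grows by |30000/1001 − 30| = 30/1001 frames per second.
Time for a 51-frame gap: 51 ÷ (30/1001) = 1701.7 s.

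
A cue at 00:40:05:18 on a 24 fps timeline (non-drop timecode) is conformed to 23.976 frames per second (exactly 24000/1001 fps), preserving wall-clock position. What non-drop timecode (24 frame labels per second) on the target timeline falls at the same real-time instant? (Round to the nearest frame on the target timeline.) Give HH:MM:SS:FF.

00:40:03:08

Source frame index: (0×3600 + 40×60 + 5) × 24 + 18 = 57738.
Real time: 57738 / (24) = 9623/4 s.
Target frame: (9623/4) × (24000/1001) = 57738000/1001 ≈ 57680.320 → 57680.
At 24 labels/s: frame 57680 → 00:40:03:08.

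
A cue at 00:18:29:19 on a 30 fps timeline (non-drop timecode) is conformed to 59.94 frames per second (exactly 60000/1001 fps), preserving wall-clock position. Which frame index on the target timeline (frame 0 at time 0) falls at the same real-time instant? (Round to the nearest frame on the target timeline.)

Source frame index: (0×3600 + 18×60 + 29) × 30 + 19 = 33289.
Real time: 33289 / (30) = 33289/30 s.
Target frame: (33289/30) × (60000/1001) = 66578000/1001 ≈ 66511.489 → 66511.

frame 66511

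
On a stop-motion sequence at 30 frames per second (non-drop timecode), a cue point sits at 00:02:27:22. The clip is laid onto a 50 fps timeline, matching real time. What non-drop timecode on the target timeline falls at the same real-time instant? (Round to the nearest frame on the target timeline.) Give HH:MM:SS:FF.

00:02:27:37

Source frame index: (0×3600 + 2×60 + 27) × 30 + 22 = 4432.
Real time: 4432 / (30) = 2216/15 s.
Target frame: (2216/15) × (50) = 22160/3 ≈ 7386.667 → 7387.
At 50 labels/s: frame 7387 → 00:02:27:37.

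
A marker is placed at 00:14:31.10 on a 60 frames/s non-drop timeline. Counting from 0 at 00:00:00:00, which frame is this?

Total seconds to the label: (0 × 3600 + 14 × 60 + 31) = 871.
Frame index = 871 × 60 + 10 = 52270.

frame 52270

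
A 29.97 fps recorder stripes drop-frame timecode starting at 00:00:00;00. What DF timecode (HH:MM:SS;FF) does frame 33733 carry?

00:18:45;17

Ten DF minutes hold 17982 frames, so frame 33733 lies in block 1 (frames 17982–35963) with 15751 frames into that block.
The block's first minute is 1800 frames and the rest 1798 each; 15751 frames reaches minute 8, so 1 × 18 + 8 × 2 = 34 labels have been skipped so far.
Adding those back, label number 33733 + 34 = 33767 at 30 labels/s is 1125 s + 17 f = 0 h 18 min 45 s frame 17, i.e. 00:18:45;17.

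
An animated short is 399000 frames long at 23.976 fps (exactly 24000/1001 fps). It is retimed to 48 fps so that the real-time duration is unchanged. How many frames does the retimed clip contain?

798798 frames

Target frames = source frames × (target rate / source rate) = 399000 × (48)/(24000/1001) = 399000 × 1001/500 = 798798.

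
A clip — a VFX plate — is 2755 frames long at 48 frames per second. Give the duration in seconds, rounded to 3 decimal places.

Running time = 2755 × 1/48 = 2755/48 s ≈ 57.396 s.

57.396 seconds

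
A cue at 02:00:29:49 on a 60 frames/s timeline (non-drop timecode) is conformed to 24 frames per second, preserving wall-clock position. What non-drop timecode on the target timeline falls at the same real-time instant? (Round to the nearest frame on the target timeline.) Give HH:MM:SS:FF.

02:00:29:20

Source frame index: (2×3600 + 0×60 + 29) × 60 + 49 = 433789.
Real time: 433789 / (60) = 433789/60 s.
Target frame: (433789/60) × (24) = 867578/5 ≈ 173515.600 → 173516.
At 24 labels/s: frame 173516 → 02:00:29:20.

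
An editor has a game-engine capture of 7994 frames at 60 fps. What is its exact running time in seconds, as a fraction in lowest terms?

Running time = 7994 ÷ (60) = 7994 × 1/60 = 3997/30 s.

3997/30 seconds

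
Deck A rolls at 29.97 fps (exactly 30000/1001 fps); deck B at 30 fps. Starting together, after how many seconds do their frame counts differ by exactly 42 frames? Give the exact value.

1401.4 seconds

The gap grows by |30 − 30000/1001| = 30/1001 frames per second.
Time for a 42-frame gap: 42 ÷ (30/1001) = 1401.4 s.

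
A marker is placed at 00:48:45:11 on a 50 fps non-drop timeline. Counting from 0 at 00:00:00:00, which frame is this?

146261

Total seconds to the label: (0 × 3600 + 48 × 60 + 45) = 2925.
Frame index = 2925 × 50 + 11 = 146261.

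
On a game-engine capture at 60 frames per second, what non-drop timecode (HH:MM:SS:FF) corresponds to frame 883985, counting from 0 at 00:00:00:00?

883985 ÷ 60 = 14733 full seconds, remainder 5 frames.
14733 s = 4 h 5 min 33 s.
Timecode: 04:05:33:05.

04:05:33:05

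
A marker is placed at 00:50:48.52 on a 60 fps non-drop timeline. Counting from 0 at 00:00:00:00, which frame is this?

Total seconds to the label: (0 × 3600 + 50 × 60 + 48) = 3048.
Frame index = 3048 × 60 + 52 = 182932.

182932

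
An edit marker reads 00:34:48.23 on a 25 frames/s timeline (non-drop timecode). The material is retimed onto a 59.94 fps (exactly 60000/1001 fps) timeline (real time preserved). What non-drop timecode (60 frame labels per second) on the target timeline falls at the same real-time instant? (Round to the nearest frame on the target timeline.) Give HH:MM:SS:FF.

Source frame index: (0×3600 + 34×60 + 48) × 25 + 23 = 52223.
Real time: 52223 / (25) = 52223/25 s.
Target frame: (52223/25) × (60000/1001) = 125335200/1001 ≈ 125209.990 → 125210.
At 60 labels/s: frame 125210 → 00:34:46:50.

00:34:46:50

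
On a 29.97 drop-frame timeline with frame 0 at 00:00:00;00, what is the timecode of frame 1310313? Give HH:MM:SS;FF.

12:08:40;25

Ten DF minutes hold 17982 frames, so frame 1310313 lies in block 72 (frames 1294704–1312685) with 15609 frames into that block.
The block's first minute is 1800 frames and the rest 1798 each; 15609 frames reaches minute 8, so 72 × 18 + 8 × 2 = 1312 labels have been skipped so far.
Adding those back, label number 1310313 + 1312 = 1311625 at 30 labels/s is 43720 s + 25 f = 12 h 8 min 40 s frame 25, i.e. 12:08:40;25.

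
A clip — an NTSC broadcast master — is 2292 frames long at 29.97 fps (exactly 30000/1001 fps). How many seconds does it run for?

Running time = 2292 / (30000/1001) = 76.4764 s.

76.4764 seconds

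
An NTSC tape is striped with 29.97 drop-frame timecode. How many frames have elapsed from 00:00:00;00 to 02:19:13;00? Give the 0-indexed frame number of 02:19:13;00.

Complete 10-minute blocks: 13, each 17982 frames → 233766.
Remaining 9 whole minutes in the current block: 1800 + 8 × 1798 = 16184 frames.
Within the current minute: 13 × 30 + 0 − 2 = 388 (labels ;00/;01 skipped at this minute). Total = 233766 + 16184 + 388 = 250338.

250338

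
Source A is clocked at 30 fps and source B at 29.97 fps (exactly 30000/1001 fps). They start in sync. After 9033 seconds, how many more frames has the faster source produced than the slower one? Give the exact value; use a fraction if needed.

270990/1001 frames

A emits 30 × 9033 = 270990 frames; B emits 30000/1001 × 9033 = 270990000/1001.
Difference = 270990/1001 frames (≈ 270.7193); B is behind A.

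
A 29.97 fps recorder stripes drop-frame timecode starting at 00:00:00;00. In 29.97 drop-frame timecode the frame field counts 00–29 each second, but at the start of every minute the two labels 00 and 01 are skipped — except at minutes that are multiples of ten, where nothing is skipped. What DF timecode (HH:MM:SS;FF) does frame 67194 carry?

Ten DF minutes hold 17982 frames, so frame 67194 lies in block 3 (frames 53946–71927) with 13248 frames into that block.
The block's first minute is 1800 frames and the rest 1798 each; 13248 frames reaches minute 7, so 3 × 18 + 7 × 2 = 68 labels have been skipped so far.
Adding those back, label number 67194 + 68 = 67262 at 30 labels/s is 2242 s + 2 f = 0 h 37 min 22 s frame 2, i.e. 00:37:22;02.

00:37:22;02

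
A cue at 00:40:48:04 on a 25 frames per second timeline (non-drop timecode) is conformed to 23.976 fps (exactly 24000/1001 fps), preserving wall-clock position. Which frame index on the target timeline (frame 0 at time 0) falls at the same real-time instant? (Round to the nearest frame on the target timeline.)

frame 58697

Source frame index: (0×3600 + 40×60 + 48) × 25 + 4 = 61204.
Real time: 61204 / (25) = 61204/25 s.
Target frame: (61204/25) × (24000/1001) = 410880/7 ≈ 58697.143 → 58697.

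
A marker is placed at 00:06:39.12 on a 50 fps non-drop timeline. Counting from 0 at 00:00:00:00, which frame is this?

Total seconds to the label: (0 × 3600 + 6 × 60 + 39) = 399.
Frame index = 399 × 50 + 12 = 19962.

frame 19962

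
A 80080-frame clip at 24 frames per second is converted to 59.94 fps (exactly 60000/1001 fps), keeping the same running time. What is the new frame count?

200000 frames

Target frames = source frames × (target rate / source rate) = 80080 × (60000/1001)/(24) = 80080 × 2500/1001 = 200000.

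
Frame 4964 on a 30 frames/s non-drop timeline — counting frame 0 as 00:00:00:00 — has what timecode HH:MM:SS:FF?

4964 ÷ 30 = 165 full seconds, remainder 14 frames.
165 s = 0 h 2 min 45 s.
Timecode: 00:02:45:14.

00:02:45:14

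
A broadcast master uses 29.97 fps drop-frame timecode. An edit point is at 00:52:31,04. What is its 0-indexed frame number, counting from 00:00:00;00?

As if non-drop at 30 labels/s: (0 × 3600 + 52 × 60 + 31) × 30 + 4 = 94534.
Minute boundaries passed: 52; those not divisible by 10: 52 − 5 = 47; dropped labels = 2 × 47 = 94.
Actual frame index = 94534 − 94 = 94440.

94440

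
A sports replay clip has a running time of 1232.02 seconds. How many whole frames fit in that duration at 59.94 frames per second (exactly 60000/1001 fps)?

Frames = 1232.02 × 60000/1001 = 73921200/1001 ≈ 73847.3526.
Complete frames: 73847.

73847 frames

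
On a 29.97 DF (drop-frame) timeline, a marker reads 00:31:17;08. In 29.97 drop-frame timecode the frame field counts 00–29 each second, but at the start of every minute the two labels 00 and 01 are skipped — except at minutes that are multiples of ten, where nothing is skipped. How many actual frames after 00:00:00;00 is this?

56262

Complete 10-minute blocks: 3, each 17982 frames → 53946.
Remaining 1 whole minute in the current block: 1800 + 0 × 1798 = 1800 frames.
Within the current minute: 17 × 30 + 8 − 2 = 516 (labels ;00/;01 skipped at this minute). Total = 53946 + 1800 + 516 = 56262.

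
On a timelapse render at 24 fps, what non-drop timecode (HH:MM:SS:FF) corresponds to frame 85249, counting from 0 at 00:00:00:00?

00:59:12:01

85249 ÷ 24 = 3552 full seconds, remainder 1 frame.
3552 s = 0 h 59 min 12 s.
Timecode: 00:59:12:01.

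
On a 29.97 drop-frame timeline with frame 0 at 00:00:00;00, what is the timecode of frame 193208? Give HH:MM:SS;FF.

Ten DF minutes hold 17982 frames, so frame 193208 lies in block 10 (frames 179820–197801) with 13388 frames into that block.
The block's first minute is 1800 frames and the rest 1798 each; 13388 frames reaches minute 7, so 10 × 18 + 7 × 2 = 194 labels have been skipped so far.
Adding those back, label number 193208 + 194 = 193402 at 30 labels/s is 6446 s + 22 f = 1 h 47 min 26 s frame 22, i.e. 01:47:26;22.

01:47:26;22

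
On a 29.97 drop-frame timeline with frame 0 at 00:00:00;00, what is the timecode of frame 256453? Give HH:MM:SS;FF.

02:22:36;29

Ten DF minutes hold 17982 frames, so frame 256453 lies in block 14 (frames 251748–269729) with 4705 frames into that block.
The block's first minute is 1800 frames and the rest 1798 each; 4705 frames reaches minute 2, so 14 × 18 + 2 × 2 = 256 labels have been skipped so far.
Adding those back, label number 256453 + 256 = 256709 at 30 labels/s is 8556 s + 29 f = 2 h 22 min 36 s frame 29, i.e. 02:22:36;29.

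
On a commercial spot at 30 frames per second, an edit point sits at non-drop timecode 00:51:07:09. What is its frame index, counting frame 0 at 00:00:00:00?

Total seconds to the label: (0 × 3600 + 51 × 60 + 7) = 3067.
Frame index = 3067 × 30 + 9 = 92019.

92019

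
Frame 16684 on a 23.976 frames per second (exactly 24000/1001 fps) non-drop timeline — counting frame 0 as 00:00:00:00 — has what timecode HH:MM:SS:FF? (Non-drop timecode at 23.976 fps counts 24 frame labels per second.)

16684 ÷ 24 = 695 full seconds, remainder 4 frames.
695 s = 0 h 11 min 35 s.
Timecode: 00:11:35:04.

00:11:35:04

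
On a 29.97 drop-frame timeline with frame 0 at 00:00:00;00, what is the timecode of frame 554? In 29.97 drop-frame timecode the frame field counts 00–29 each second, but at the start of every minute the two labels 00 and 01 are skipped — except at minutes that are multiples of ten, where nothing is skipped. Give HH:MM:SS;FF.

Ten DF minutes hold 17982 frames, so frame 554 lies in block 0 (frames 0–17981) with 554 frames into that block.
The block's first minute is 1800 frames and the rest 1798 each; 554 frames reaches minute 0, so 0 × 18 + 0 × 2 = 0 labels have been skipped so far.
Adding those back, label number 554 + 0 = 554 at 30 labels/s is 18 s + 14 f = 0 h 0 min 18 s frame 14, i.e. 00:00:18;14.

00:00:18;14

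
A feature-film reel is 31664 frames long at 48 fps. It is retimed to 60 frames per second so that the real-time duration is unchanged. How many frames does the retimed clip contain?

39580 frames

Target frames = source frames × (target rate / source rate) = 31664 × (60)/(48) = 31664 × 5/4 = 39580.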